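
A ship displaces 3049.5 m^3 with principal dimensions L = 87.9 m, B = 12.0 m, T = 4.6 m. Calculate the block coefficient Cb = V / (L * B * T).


Formula: Cb = V / (L * B * T)
Step 1 — L * B * T = 87.9 * 12.0 * 4.6 = 4852.08 m^3
Step 2 — Cb = 3049.5 / 4852.08 ≈ 0.62849 (5 s.f.)

0.62849


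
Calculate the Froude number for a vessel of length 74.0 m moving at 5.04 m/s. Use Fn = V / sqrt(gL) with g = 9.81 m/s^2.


Formula: Fn = V / sqrt(g * L)
Step 1 — g * L = 9.81 * 74.0 = 725.94
Step 2 — sqrt(g * L) = sqrt(725.94) = 26.943274
Step 3 — Fn = 5.04 / 26.943274 ≈ 0.18706 (5 s.f.)

0.18706


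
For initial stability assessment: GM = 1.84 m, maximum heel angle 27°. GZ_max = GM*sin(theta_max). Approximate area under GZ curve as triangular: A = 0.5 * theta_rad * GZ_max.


Formula: GZ_max = GM * sin(theta); Area = 0.5 * theta_rad * GZ_max
Step 1 — GZ_max = 1.84 * sin(27°) = 1.84 * 0.45399 = 0.835342 m
Step 2 — theta_rad = 27 * pi/180 = 0.471239 rad
Step 3 — Area = 0.5 * 0.471239 * 0.835342 ≈ 0.19682 m·rad (5 s.f.)

0.19682 m·rad


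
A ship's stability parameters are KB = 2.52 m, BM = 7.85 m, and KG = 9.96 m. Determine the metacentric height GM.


Formula: GM = KB + BM - KG
Step 1 — KM = KB + BM = 2.52 + 7.85 = 10.37 m
Step 2 — GM = KM - KG = 10.37 - 9.96 = 0.41 m

0.41 m


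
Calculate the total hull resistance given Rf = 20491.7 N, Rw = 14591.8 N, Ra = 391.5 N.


Formula: Rt = Rf + Rw + Ra
Substituting: Rt = 20491.7 + 14591.8 + 391.5
Result: Rt = 35475.0 N

35475.0 N


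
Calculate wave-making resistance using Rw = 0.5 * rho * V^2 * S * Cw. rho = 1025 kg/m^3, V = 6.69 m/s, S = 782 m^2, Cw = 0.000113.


Formula: Rw = 0.5 * rho * V^2 * S * Cw
Step 1 — V^2 = 6.69^2 = 44.7561
Step 2 — 0.5 * rho * V^2 = 0.5 * 1025 * 44.7561 = 22937.50125
Step 3 — Rw = 22937.50125 * 782 * 0.000113 ≈ 2026.9 N (5 s.f.)

2026.9 N


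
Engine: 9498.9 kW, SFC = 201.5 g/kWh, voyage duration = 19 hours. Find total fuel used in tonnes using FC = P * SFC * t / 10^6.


Formula: FC (tonnes) = P * SFC * t / 1,000,000
Step 1 — P * SFC * t = 9498.9 * 201.5 * 19 = 36366538.65 g
Step 2 — FC (tonnes) = 36366538.65 / 1,000,000 ≈ 36.367 tonnes (5 s.f.)

36.367 tonnes


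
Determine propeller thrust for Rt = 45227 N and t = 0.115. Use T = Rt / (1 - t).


Formula: T = Rt / (1 - t)
Step 1 — (1 - t) = 1 - 0.115 = 0.885
Step 2 — T = 45227 / 0.885 ≈ 51104 N (5 s.f.)

51104 N


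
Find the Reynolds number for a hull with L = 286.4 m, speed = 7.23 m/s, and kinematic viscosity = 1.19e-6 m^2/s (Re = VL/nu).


Formula: Re = V * L / nu
Step 1 — V * L = 7.23 * 286.4 = 2070.672 m^2/s
Step 2 — Re = 2070.672 / 1.19e-6 = 1.74e+09

1.74e+09


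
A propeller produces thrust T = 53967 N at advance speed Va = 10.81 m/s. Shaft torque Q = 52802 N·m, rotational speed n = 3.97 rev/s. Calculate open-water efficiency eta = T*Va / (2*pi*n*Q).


Formula: eta = T * Va / (2 * pi * n * Q)
Step 1 — numerator = T * Va = 53967 * 10.81 = 583383.27
Step 2 — 2 * pi * n = 2 * pi * 3.97 = 24.944246
Step 3 — denominator = 24.944246 * 52802 = 1317106.08
Step 4 — eta = 583383.27 / 1317106.08 ≈ 0.44293 (5 s.f.)

0.44293


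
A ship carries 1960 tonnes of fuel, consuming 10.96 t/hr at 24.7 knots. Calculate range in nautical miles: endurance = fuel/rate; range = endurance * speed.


Formula: endurance = fuel / rate; range = endurance * speed
Step 1 — endurance = 1960 / 10.96 = 178.8321 hours
Step 2 — range = 178.8321 * 24.7 ≈ 4417.2 nautical miles (5 s.f.)

4417.2 NM


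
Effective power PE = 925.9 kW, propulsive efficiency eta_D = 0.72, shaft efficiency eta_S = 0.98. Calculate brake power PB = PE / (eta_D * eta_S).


Formula: PB = PE / (eta_D * eta_S)
Step 1 — combined efficiency = eta_D * eta_S = 0.72 * 0.98 = 0.7056
Step 2 — PB = 925.9 / 0.7056 ≈ 1312.2 kW (5 s.f.)

1312.2 kW


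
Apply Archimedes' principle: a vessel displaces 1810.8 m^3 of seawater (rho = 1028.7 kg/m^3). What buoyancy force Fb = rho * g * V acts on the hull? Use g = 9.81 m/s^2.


Formula: Fb = rho * g * V
Substituting: Fb = 1028.7 * 9.81 * 1810.8
Intermediate: 1028.7 * 9.81 = 10091.547
Result: Fb = 10091.547 * 1810.8 ≈ 18274000 N (5 s.f.)

18274000 N


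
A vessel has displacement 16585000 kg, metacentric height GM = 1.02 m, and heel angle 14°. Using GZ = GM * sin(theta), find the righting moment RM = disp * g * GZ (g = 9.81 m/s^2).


Formula: GZ = GM * sin(theta); RM = disp * g * GZ
Step 1 — GZ = 1.02 * sin(14°) = 1.02 * 0.241922 = 0.24676 m
Step 2 — RM = 16585000 * 9.81 * 0.24676 ≈ 40148000 N·m (5 s.f.)

40148000 N·m


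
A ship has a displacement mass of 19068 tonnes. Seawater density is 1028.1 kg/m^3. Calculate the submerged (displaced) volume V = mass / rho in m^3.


Formula: V = mass / rho
Step 1 — convert tonnes to kg: 19068 t * 1000 = 19068000 kg
Step 2 — V = 19068000 / 1028.1 ≈ 18547 m^3 (5 s.f.)

18547 m^3


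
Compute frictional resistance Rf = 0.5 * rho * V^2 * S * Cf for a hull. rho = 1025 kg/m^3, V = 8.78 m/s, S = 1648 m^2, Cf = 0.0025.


Formula: Rf = 0.5 * rho * V^2 * S * Cf
Step 1 — V^2 = 8.78^2 = 77.0884
Step 2 — 0.5 * rho * V^2 = 0.5 * 1025 * 77.0884 = 39507.805
Step 3 — Rf = 39507.805 * 1648 * 0.0025 ≈ 162770 N (5 s.f.)

162770 N


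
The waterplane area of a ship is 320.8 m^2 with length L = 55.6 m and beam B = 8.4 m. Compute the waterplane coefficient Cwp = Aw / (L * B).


Formula: Cwp = Aw / (L * B)
Step 1 — L * B = 55.6 * 8.4 = 467.04 m^2
Step 2 — Cwp = 320.8 / 467.04 ≈ 0.68688 (5 s.f.)

0.68688


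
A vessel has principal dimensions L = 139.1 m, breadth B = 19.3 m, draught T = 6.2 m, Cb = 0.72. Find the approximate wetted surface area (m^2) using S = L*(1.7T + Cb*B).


Formula: S = 1.7*L*T + V/T with V = Cb*L*B*T, i.e. S = L * (1.7*T + Cb*B)
Step 1 — 1.7*T = 1.7 * 6.2 = 10.54 m
Step 2 — Cb*B = 0.72 * 19.3 = 13.896 m
Step 3 — 1.7*T + Cb*B = 10.54 + 13.896 = 24.436 m
Step 4 — S = 139.1 * 24.436 ≈ 3399.0 m^2 (5 s.f.)

3399.0 m^2


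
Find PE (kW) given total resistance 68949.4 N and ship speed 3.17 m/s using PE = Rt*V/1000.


Formula: PE = Rt * V / 1000 (kW)
Step 1 — PE (W) = 68949.4 * 3.17 = 218569.598 W
Step 2 — PE (kW) = 218569.598 / 1000 ≈ 218.57 kW (5 s.f.)

218.57 kW


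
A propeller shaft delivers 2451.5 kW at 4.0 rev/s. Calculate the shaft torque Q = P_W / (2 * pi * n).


Formula: Q = P_W / (2 * pi * n)
Step 1 — P_W = 2451.5 kW * 1000 = 2451500.0 W
Step 2 — 2 * pi * n = 2 * pi * 4.0 = 25.132741
Step 3 — Q = 2451500.0 / 25.132741 ≈ 97542 N·m (5 s.f.)

97542 N·m


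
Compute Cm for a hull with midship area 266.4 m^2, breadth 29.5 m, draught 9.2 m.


Formula: Cm = Am / (B * T)
Step 1 — B * T = 29.5 * 9.2 = 271.4 m^2
Step 2 — Cm = 266.4 / 271.4 ≈ 0.98158 (5 s.f.)

0.98158


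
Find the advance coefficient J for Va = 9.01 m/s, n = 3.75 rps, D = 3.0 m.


Formula: J = Va / (n * D)
Step 1 — n * D = 3.75 * 3.0 = 11.25
Step 2 — J = 9.01 / 11.25 ≈ 0.80089 (5 s.f.)

0.80089


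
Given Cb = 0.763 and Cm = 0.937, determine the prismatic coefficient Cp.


Formula: Cp = Cb / Cm
Substituting: Cp = 0.763 / 0.937
Result: Cp ≈ 0.81430 (5 s.f.)

0.81430


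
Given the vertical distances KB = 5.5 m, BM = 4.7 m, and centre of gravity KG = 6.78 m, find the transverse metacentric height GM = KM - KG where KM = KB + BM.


Formula: GM = KB + BM - KG
Step 1 — KM = KB + BM = 5.5 + 4.7 = 10.2 m
Step 2 — GM = KM - KG = 10.2 - 6.78 = 3.42 m

3.42 m


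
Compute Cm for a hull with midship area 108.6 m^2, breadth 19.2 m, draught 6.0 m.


Formula: Cm = Am / (B * T)
Step 1 — B * T = 19.2 * 6.0 = 115.2 m^2
Step 2 — Cm = 108.6 / 115.2 ≈ 0.94271 (5 s.f.)

0.94271


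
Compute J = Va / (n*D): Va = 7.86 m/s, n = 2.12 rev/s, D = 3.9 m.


Formula: J = Va / (n * D)
Step 1 — n * D = 2.12 * 3.9 = 8.268
Step 2 — J = 7.86 / 8.268 ≈ 0.95065 (5 s.f.)

0.95065


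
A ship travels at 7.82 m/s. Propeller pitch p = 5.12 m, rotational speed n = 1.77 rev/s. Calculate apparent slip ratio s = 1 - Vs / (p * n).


Formula: s = 1 - Vs / (p * n)
Step 1 — p * n = 5.12 * 1.77 = 9.0624
Step 2 — Vs / (p*n) = 7.82 / 9.0624 = 0.862906 (6 d.p.)
Step 3 — s = 1 - 0.862906 = 0.137094

0.137094


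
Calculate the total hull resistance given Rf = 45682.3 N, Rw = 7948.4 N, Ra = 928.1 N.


Formula: Rt = Rf + Rw + Ra
Substituting: Rt = 45682.3 + 7948.4 + 928.1
Result: Rt = 54558.8 N

54558.8 N


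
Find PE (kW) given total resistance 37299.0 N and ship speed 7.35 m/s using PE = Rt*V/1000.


Formula: PE = Rt * V / 1000 (kW)
Step 1 — PE (W) = 37299.0 * 7.35 = 274147.65 W
Step 2 — PE (kW) = 274147.65 / 1000 ≈ 274.15 kW (5 s.f.)

274.15 kW


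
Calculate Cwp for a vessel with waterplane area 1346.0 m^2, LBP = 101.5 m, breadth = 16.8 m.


Formula: Cwp = Aw / (L * B)
Step 1 — L * B = 101.5 * 16.8 = 1705.2 m^2
Step 2 — Cwp = 1346.0 / 1705.2 ≈ 0.78935 (5 s.f.)

0.78935


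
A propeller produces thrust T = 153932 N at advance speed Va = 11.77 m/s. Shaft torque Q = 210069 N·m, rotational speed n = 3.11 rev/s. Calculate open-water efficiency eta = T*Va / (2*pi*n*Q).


Formula: eta = T * Va / (2 * pi * n * Q)
Step 1 — numerator = T * Va = 153932 * 11.77 = 1811779.64
Step 2 — 2 * pi * n = 2 * pi * 3.11 = 19.540706
Step 3 — denominator = 19.540706 * 210069 = 4104896.57
Step 4 — eta = 1811779.64 / 4104896.57 ≈ 0.44137 (5 s.f.)

0.44137


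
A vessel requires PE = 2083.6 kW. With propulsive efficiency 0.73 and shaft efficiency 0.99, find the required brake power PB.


Formula: PB = PE / (eta_D * eta_S)
Step 1 — combined efficiency = eta_D * eta_S = 0.73 * 0.99 = 0.7227
Step 2 — PB = 2083.6 / 0.7227 ≈ 2883.1 kW (5 s.f.)

2883.1 kW


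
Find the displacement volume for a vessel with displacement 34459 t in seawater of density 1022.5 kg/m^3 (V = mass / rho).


Formula: V = mass / rho
Step 1 — convert tonnes to kg: 34459 t * 1000 = 34459000 kg
Step 2 — V = 34459000 / 1022.5 ≈ 33701 m^3 (5 s.f.)

33701 m^3


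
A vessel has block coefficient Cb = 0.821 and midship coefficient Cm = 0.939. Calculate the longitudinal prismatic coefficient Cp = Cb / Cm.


Formula: Cp = Cb / Cm
Substituting: Cp = 0.821 / 0.939
Result: Cp ≈ 0.87433 (5 s.f.)

0.87433


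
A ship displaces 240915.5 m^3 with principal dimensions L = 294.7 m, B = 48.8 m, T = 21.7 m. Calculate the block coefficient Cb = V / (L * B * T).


Formula: Cb = V / (L * B * T)
Step 1 — L * B * T = 294.7 * 48.8 * 21.7 = 312075.512 m^3
Step 2 — Cb = 240915.5 / 312075.512 ≈ 0.77198 (5 s.f.)

0.77198


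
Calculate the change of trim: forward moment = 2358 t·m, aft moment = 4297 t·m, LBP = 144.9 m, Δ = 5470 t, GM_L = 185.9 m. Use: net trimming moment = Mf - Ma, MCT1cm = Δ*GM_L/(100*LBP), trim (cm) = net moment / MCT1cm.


Formula: net trimming moment = Mf - Ma; MCT1cm = Δ*GM_L/(100*LBP); trim = net moment / MCT1cm
Step 1 — net trimming moment = 2358 - 4297 = -1939 t·m
Step 2 — MCT1cm = 5470 * 185.9 / (100 * 144.9) = 70.1776 t·m/cm
Step 3 — trim = -1939 / 70.1776 ≈ -27.630 cm (5 s.f.)

-27.630 cm


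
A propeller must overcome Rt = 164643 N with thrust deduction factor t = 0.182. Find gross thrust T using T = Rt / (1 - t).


Formula: T = Rt / (1 - t)
Step 1 — (1 - t) = 1 - 0.182 = 0.818
Step 2 — T = 164643 / 0.818 ≈ 201280 N (5 s.f.)

201280 N


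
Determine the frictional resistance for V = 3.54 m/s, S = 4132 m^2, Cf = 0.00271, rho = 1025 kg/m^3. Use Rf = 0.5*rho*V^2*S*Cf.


Formula: Rf = 0.5 * rho * V^2 * S * Cf
Step 1 — V^2 = 3.54^2 = 12.5316
Step 2 — 0.5 * rho * V^2 = 0.5 * 1025 * 12.5316 = 6422.445
Step 3 — Rf = 6422.445 * 4132 * 0.00271 ≈ 71917 N (5 s.f.)

71917 N


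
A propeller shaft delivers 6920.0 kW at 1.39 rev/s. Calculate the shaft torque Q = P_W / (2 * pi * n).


Formula: Q = P_W / (2 * pi * n)
Step 1 — P_W = 6920.0 kW * 1000 = 6920000.0 W
Step 2 — 2 * pi * n = 2 * pi * 1.39 = 8.733628
Step 3 — Q = 6920000.0 / 8.733628 ≈ 792340 N·m (5 s.f.)

792340 N·m


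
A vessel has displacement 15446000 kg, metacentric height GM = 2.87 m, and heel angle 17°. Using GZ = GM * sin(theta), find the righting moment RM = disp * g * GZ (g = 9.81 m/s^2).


Formula: GZ = GM * sin(theta); RM = disp * g * GZ
Step 1 — GZ = 2.87 * sin(17°) = 2.87 * 0.292372 = 0.839108 m
Step 2 — RM = 15446000 * 9.81 * 0.839108 ≈ 127150000 N·m (5 s.f.)

127150000 N·m


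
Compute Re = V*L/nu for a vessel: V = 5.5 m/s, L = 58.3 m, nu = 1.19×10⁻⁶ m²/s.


Formula: Re = V * L / nu
Step 1 — V * L = 5.5 * 58.3 = 320.65 m^2/s
Step 2 — Re = 320.65 / 1.19e-6 = 2.69e+08

2.69e+08


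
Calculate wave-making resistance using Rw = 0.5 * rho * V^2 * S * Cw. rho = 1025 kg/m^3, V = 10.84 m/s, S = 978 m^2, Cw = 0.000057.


Formula: Rw = 0.5 * rho * V^2 * S * Cw
Step 1 — V^2 = 10.84^2 = 117.5056
Step 2 — 0.5 * rho * V^2 = 0.5 * 1025 * 117.5056 = 60221.62
Step 3 — Rw = 60221.62 * 978 * 0.000057 ≈ 3357.1 N (5 s.f.)

3357.1 N


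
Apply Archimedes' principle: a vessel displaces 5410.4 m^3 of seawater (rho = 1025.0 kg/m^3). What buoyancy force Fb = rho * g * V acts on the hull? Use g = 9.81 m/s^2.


Formula: Fb = rho * g * V
Substituting: Fb = 1025.0 * 9.81 * 5410.4
Intermediate: 1025.0 * 9.81 = 10055.25
Result: Fb = 10055.25 * 5410.4 ≈ 54403000 N (5 s.f.)

54403000 N


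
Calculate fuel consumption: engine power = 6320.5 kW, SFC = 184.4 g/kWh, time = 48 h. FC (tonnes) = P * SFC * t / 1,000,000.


Formula: FC (tonnes) = P * SFC * t / 1,000,000
Step 1 — P * SFC * t = 6320.5 * 184.4 * 48 = 55944009.6 g
Step 2 — FC (tonnes) = 55944009.6 / 1,000,000 ≈ 55.944 tonnes (5 s.f.)

55.944 tonnes


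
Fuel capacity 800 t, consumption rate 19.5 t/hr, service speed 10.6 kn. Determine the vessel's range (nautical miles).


Formula: endurance = fuel / rate; range = endurance * speed
Step 1 — endurance = 800 / 19.5 = 41.0256 hours
Step 2 — range = 41.0256 * 10.6 ≈ 434.87 nautical miles (5 s.f.)

434.87 NM


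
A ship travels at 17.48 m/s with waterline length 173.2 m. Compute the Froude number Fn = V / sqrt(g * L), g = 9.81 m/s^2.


Formula: Fn = V / sqrt(g * L)
Step 1 — g * L = 9.81 * 173.2 = 1699.092
Step 2 — sqrt(g * L) = sqrt(1699.092) = 41.220044
Step 3 — Fn = 17.48 / 41.220044 ≈ 0.42407 (5 s.f.)

0.42407


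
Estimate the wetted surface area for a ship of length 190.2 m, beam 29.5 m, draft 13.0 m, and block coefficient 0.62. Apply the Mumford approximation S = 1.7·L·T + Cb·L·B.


Formula: S = 1.7*L*T + V/T with V = Cb*L*B*T, i.e. S = L * (1.7*T + Cb*B)
Step 1 — 1.7*T = 1.7 * 13.0 = 22.1 m
Step 2 — Cb*B = 0.62 * 29.5 = 18.29 m
Step 3 — 1.7*T + Cb*B = 22.1 + 18.29 = 40.39 m
Step 4 — S = 190.2 * 40.39 ≈ 7682.2 m^2 (5 s.f.)

7682.2 m^2


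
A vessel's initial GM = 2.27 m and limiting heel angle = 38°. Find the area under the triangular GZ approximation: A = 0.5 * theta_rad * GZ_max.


Formula: GZ_max = GM * sin(theta); Area = 0.5 * theta_rad * GZ_max
Step 1 — GZ_max = 2.27 * sin(38°) = 2.27 * 0.615661 = 1.39755 m
Step 2 — theta_rad = 38 * pi/180 = 0.663225 rad
Step 3 — Area = 0.5 * 0.663225 * 1.39755 ≈ 0.46345 m·rad (5 s.f.)

0.46345 m·rad


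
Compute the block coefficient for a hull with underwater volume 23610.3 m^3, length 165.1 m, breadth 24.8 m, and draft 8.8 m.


Formula: Cb = V / (L * B * T)
Step 1 — L * B * T = 165.1 * 24.8 * 8.8 = 36031.424 m^3
Step 2 — Cb = 23610.3 / 36031.424 ≈ 0.65527 (5 s.f.)

0.65527


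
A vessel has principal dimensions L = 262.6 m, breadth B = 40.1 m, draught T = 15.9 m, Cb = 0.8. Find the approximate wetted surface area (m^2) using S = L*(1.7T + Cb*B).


Formula: S = 1.7*L*T + V/T with V = Cb*L*B*T, i.e. S = L * (1.7*T + Cb*B)
Step 1 — 1.7*T = 1.7 * 15.9 = 27.03 m
Step 2 — Cb*B = 0.8 * 40.1 = 32.08 m
Step 3 — 1.7*T + Cb*B = 27.03 + 32.08 = 59.11 m
Step 4 — S = 262.6 * 59.11 ≈ 15522 m^2 (5 s.f.)

15522 m^2


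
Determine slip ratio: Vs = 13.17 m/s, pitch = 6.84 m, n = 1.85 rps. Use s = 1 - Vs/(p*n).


Formula: s = 1 - Vs / (p * n)
Step 1 — p * n = 6.84 * 1.85 = 12.654
Step 2 — Vs / (p*n) = 13.17 / 12.654 = 1.040778 (6 d.p.)
Step 3 — s = 1 - 1.040778 = -0.040778

-0.040778


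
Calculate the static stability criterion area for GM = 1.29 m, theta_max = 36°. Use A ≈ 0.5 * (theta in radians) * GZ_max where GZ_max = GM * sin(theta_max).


Formula: GZ_max = GM * sin(theta); Area = 0.5 * theta_rad * GZ_max
Step 1 — GZ_max = 1.29 * sin(36°) = 1.29 * 0.587785 = 0.758243 m
Step 2 — theta_rad = 36 * pi/180 = 0.628319 rad
Step 3 — Area = 0.5 * 0.628319 * 0.758243 ≈ 0.23821 m·rad (5 s.f.)

0.23821 m·rad


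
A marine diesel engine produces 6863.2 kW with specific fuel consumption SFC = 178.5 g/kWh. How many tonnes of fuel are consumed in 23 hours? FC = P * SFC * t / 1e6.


Formula: FC (tonnes) = P * SFC * t / 1,000,000
Step 1 — P * SFC * t = 6863.2 * 178.5 * 23 = 28176867.6 g
Step 2 — FC (tonnes) = 28176867.6 / 1,000,000 ≈ 28.177 tonnes (5 s.f.)

28.177 tonnes


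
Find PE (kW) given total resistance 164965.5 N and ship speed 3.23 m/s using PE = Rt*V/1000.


Formula: PE = Rt * V / 1000 (kW)
Step 1 — PE (W) = 164965.5 * 3.23 = 532838.565 W
Step 2 — PE (kW) = 532838.565 / 1000 ≈ 532.84 kW (5 s.f.)

532.84 kW


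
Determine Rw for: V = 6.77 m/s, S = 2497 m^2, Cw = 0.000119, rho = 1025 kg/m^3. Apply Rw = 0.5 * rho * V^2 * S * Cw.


Formula: Rw = 0.5 * rho * V^2 * S * Cw
Step 1 — V^2 = 6.77^2 = 45.8329
Step 2 — 0.5 * rho * V^2 = 0.5 * 1025 * 45.8329 = 23489.36125
Step 3 — Rw = 23489.36125 * 2497 * 0.000119 ≈ 6979.7 N (5 s.f.)

6979.7 N


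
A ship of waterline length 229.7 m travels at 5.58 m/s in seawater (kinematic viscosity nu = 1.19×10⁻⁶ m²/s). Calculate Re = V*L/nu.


Formula: Re = V * L / nu
Step 1 — V * L = 5.58 * 229.7 = 1281.726 m^2/s
Step 2 — Re = 1281.726 / 1.19e-6 = 1.08e+09

1.08e+09


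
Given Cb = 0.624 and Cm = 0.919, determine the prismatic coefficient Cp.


Formula: Cp = Cb / Cm
Substituting: Cp = 0.624 / 0.919
Result: Cp ≈ 0.67900 (5 s.f.)

0.67900


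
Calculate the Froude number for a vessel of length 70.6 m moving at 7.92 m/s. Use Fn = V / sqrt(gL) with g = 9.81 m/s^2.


Formula: Fn = V / sqrt(g * L)
Step 1 — g * L = 9.81 * 70.6 = 692.586
Step 2 — sqrt(g * L) = sqrt(692.586) = 26.317029
Step 3 — Fn = 7.92 / 26.317029 ≈ 0.30095 (5 s.f.)

0.30095


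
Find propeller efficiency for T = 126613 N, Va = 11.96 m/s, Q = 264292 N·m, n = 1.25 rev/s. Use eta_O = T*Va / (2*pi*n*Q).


Formula: eta = T * Va / (2 * pi * n * Q)
Step 1 — numerator = T * Va = 126613 * 11.96 = 1514291.48
Step 2 — 2 * pi * n = 2 * pi * 1.25 = 7.853982
Step 3 — denominator = 7.853982 * 264292 = 2075744.61
Step 4 — eta = 1514291.48 / 2075744.61 ≈ 0.72952 (5 s.f.)

0.72952


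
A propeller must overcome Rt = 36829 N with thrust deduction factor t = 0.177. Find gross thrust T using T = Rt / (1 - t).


Formula: T = Rt / (1 - t)
Step 1 — (1 - t) = 1 - 0.177 = 0.823
Step 2 — T = 36829 / 0.823 ≈ 44750 N (5 s.f.)

44750 N


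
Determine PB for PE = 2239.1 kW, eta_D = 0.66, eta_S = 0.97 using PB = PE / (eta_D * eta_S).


Formula: PB = PE / (eta_D * eta_S)
Step 1 — combined efficiency = eta_D * eta_S = 0.66 * 0.97 = 0.6402
Step 2 — PB = 2239.1 / 0.6402 ≈ 3497.5 kW (5 s.f.)

3497.5 kW


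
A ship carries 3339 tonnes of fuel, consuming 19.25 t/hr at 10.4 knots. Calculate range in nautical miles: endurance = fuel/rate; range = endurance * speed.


Formula: endurance = fuel / rate; range = endurance * speed
Step 1 — endurance = 3339 / 19.25 = 173.4545 hours
Step 2 — range = 173.4545 * 10.4 ≈ 1803.9 nautical miles (5 s.f.)

1803.9 NM


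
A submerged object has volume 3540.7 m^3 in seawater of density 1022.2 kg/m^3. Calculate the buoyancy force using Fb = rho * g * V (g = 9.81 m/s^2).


Formula: Fb = rho * g * V
Substituting: Fb = 1022.2 * 9.81 * 3540.7
Intermediate: 1022.2 * 9.81 = 10027.782
Result: Fb = 10027.782 * 3540.7 ≈ 35505000 N (5 s.f.)

35505000 N


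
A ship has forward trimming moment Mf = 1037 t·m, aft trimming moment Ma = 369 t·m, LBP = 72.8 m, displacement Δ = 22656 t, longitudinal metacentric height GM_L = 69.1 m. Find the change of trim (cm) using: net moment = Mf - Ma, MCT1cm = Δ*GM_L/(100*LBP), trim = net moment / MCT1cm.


Formula: net trimming moment = Mf - Ma; MCT1cm = Δ*GM_L/(100*LBP); trim = net moment / MCT1cm
Step 1 — net trimming moment = 1037 - 369 = 668 t·m
Step 2 — MCT1cm = 22656 * 69.1 / (100 * 72.8) = 215.0453 t·m/cm
Step 3 — trim = 668 / 215.0453 ≈ 3.1063 cm (5 s.f.)

3.1063 cm


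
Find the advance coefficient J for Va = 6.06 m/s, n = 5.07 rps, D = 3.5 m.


Formula: J = Va / (n * D)
Step 1 — n * D = 5.07 * 3.5 = 17.745
Step 2 — J = 6.06 / 17.745 ≈ 0.34150 (5 s.f.)

0.34150


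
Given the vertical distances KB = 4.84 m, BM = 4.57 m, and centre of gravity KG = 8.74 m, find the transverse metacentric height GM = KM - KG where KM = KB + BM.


Formula: GM = KB + BM - KG
Step 1 — KM = KB + BM = 4.84 + 4.57 = 9.41 m
Step 2 — GM = KM - KG = 9.41 - 8.74 = 0.67 m

0.67 m


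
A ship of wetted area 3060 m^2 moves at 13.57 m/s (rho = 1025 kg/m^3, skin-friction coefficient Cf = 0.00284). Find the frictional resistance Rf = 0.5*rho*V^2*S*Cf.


Formula: Rf = 0.5 * rho * V^2 * S * Cf
Step 1 — V^2 = 13.57^2 = 184.1449
Step 2 — 0.5 * rho * V^2 = 0.5 * 1025 * 184.1449 = 94374.26125
Step 3 — Rf = 94374.26125 * 3060 * 0.00284 ≈ 820150 N (5 s.f.)

820150 N


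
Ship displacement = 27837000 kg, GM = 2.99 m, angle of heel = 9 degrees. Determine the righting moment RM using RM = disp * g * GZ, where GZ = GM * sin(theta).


Formula: GZ = GM * sin(theta); RM = disp * g * GZ
Step 1 — GZ = 2.99 * sin(9°) = 2.99 * 0.156434 = 0.467738 m
Step 2 — RM = 27837000 * 9.81 * 0.467738 ≈ 127730000 N·m (5 s.f.)

127730000 N·m


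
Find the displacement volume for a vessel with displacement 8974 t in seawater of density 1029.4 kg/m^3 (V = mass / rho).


Formula: V = mass / rho
Step 1 — convert tonnes to kg: 8974 t * 1000 = 8974000 kg
Step 2 — V = 8974000 / 1029.4 ≈ 8717.7 m^3 (5 s.f.)

8717.7 m^3


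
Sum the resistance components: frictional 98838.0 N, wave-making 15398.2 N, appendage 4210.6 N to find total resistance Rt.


Formula: Rt = Rf + Rw + Ra
Substituting: Rt = 98838.0 + 15398.2 + 4210.6
Result: Rt = 118446.8 N

118446.8 N


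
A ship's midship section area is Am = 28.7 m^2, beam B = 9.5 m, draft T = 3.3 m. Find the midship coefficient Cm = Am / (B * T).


Formula: Cm = Am / (B * T)
Step 1 — B * T = 9.5 * 3.3 = 31.35 m^2
Step 2 — Cm = 28.7 / 31.35 ≈ 0.91547 (5 s.f.)

0.91547


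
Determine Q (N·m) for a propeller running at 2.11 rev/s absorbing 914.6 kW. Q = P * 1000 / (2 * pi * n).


Formula: Q = P_W / (2 * pi * n)
Step 1 — P_W = 914.6 kW * 1000 = 914600.0 W
Step 2 — 2 * pi * n = 2 * pi * 2.11 = 13.257521
Step 3 — Q = 914600.0 / 13.257521 ≈ 68987 N·m (5 s.f.)

68987 N·m


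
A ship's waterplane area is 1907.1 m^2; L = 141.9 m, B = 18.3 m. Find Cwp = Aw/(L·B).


Formula: Cwp = Aw / (L * B)
Step 1 — L * B = 141.9 * 18.3 = 2596.77 m^2
Step 2 — Cwp = 1907.1 / 2596.77 ≈ 0.73441 (5 s.f.)

0.73441


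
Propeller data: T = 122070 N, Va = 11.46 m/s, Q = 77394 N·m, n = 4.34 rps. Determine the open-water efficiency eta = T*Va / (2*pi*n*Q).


Formula: eta = T * Va / (2 * pi * n * Q)
Step 1 — numerator = T * Va = 122070 * 11.46 = 1398922.2
Step 2 — 2 * pi * n = 2 * pi * 4.34 = 27.269024
Step 3 — denominator = 27.269024 * 77394 = 2110458.84
Step 4 — eta = 1398922.2 / 2110458.84 ≈ 0.66285 (5 s.f.)

0.66285


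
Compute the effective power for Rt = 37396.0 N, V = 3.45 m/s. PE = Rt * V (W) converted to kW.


Formula: PE = Rt * V / 1000 (kW)
Step 1 — PE (W) = 37396.0 * 3.45 = 129016.2 W
Step 2 — PE (kW) = 129016.2 / 1000 ≈ 129.02 kW (5 s.f.)

129.02 kW


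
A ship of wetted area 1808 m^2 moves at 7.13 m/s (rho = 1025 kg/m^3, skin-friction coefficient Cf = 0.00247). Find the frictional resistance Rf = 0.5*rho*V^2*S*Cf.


Formula: Rf = 0.5 * rho * V^2 * S * Cf
Step 1 — V^2 = 7.13^2 = 50.8369
Step 2 — 0.5 * rho * V^2 = 0.5 * 1025 * 50.8369 = 26053.91125
Step 3 — Rf = 26053.91125 * 1808 * 0.00247 ≈ 116350 N (5 s.f.)

116350 N


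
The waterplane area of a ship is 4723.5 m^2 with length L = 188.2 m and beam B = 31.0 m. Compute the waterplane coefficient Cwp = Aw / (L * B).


Formula: Cwp = Aw / (L * B)
Step 1 — L * B = 188.2 * 31.0 = 5834.2 m^2
Step 2 — Cwp = 4723.5 / 5834.2 ≈ 0.80962 (5 s.f.)

0.80962


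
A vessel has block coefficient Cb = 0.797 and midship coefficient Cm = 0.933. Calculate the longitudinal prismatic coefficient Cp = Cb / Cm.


Formula: Cp = Cb / Cm
Substituting: Cp = 0.797 / 0.933
Result: Cp ≈ 0.85423 (5 s.f.)

0.85423


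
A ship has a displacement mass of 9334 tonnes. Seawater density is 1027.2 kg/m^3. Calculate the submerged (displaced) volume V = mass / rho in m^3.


Formula: V = mass / rho
Step 1 — convert tonnes to kg: 9334 t * 1000 = 9334000 kg
Step 2 — V = 9334000 / 1027.2 ≈ 9086.8 m^3 (5 s.f.)

9086.8 m^3


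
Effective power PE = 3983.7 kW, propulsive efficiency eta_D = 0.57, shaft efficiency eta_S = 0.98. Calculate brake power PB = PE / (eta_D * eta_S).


Formula: PB = PE / (eta_D * eta_S)
Step 1 — combined efficiency = eta_D * eta_S = 0.57 * 0.98 = 0.5586
Step 2 — PB = 3983.7 / 0.5586 ≈ 7131.6 kW (5 s.f.)

7131.6 kW


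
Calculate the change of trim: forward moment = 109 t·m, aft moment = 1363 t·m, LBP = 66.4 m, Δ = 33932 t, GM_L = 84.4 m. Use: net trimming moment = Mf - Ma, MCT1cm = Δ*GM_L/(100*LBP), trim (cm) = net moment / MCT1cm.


Formula: net trimming moment = Mf - Ma; MCT1cm = Δ*GM_L/(100*LBP); trim = net moment / MCT1cm
Step 1 — net trimming moment = 109 - 1363 = -1254 t·m
Step 2 — MCT1cm = 33932 * 84.4 / (100 * 66.4) = 431.3043 t·m/cm
Step 3 — trim = -1254 / 431.3043 ≈ -2.9075 cm (5 s.f.)

-2.9075 cm


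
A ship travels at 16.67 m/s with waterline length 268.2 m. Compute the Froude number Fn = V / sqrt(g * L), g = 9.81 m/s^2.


Formula: Fn = V / sqrt(g * L)
Step 1 — g * L = 9.81 * 268.2 = 2631.042
Step 2 — sqrt(g * L) = sqrt(2631.042) = 51.293684
Step 3 — Fn = 16.67 / 51.293684 ≈ 0.32499 (5 s.f.)

0.32499


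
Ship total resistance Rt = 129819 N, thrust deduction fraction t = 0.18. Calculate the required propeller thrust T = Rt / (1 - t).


Formula: T = Rt / (1 - t)
Step 1 — (1 - t) = 1 - 0.18 = 0.82
Step 2 — T = 129819 / 0.82 ≈ 158320 N (5 s.f.)

158320 N


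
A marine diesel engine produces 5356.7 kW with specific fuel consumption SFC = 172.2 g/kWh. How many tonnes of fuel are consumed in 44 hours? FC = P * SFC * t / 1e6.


Formula: FC (tonnes) = P * SFC * t / 1,000,000
Step 1 — P * SFC * t = 5356.7 * 172.2 * 44 = 40586644.56 g
Step 2 — FC (tonnes) = 40586644.56 / 1,000,000 ≈ 40.587 tonnes (5 s.f.)

40.587 tonnes


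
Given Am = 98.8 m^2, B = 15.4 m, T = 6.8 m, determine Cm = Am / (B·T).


Formula: Cm = Am / (B * T)
Step 1 — B * T = 15.4 * 6.8 = 104.72 m^2
Step 2 — Cm = 98.8 / 104.72 ≈ 0.94347 (5 s.f.)

0.94347


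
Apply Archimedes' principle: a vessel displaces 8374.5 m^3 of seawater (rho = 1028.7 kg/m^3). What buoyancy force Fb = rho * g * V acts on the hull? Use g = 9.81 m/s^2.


Formula: Fb = rho * g * V
Substituting: Fb = 1028.7 * 9.81 * 8374.5
Intermediate: 1028.7 * 9.81 = 10091.547
Result: Fb = 10091.547 * 8374.5 ≈ 84512000 N (5 s.f.)

84512000 N


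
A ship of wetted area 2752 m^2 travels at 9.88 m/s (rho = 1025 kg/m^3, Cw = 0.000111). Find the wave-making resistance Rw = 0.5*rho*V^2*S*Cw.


Formula: Rw = 0.5 * rho * V^2 * S * Cw
Step 1 — V^2 = 9.88^2 = 97.6144
Step 2 — 0.5 * rho * V^2 = 0.5 * 1025 * 97.6144 = 50027.38
Step 3 — Rw = 50027.38 * 2752 * 0.000111 ≈ 15282 N (5 s.f.)

15282 N


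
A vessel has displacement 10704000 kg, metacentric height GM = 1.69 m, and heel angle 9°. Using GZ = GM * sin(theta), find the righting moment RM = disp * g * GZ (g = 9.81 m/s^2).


Formula: GZ = GM * sin(theta); RM = disp * g * GZ
Step 1 — GZ = 1.69 * sin(9°) = 1.69 * 0.156434 = 0.264373 m
Step 2 — RM = 10704000 * 9.81 * 0.264373 ≈ 27761000 N·m (5 s.f.)

27761000 N·m


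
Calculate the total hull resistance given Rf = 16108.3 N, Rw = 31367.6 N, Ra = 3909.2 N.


Formula: Rt = Rf + Rw + Ra
Substituting: Rt = 16108.3 + 31367.6 + 3909.2
Result: Rt = 51385.1 N

51385.1 N


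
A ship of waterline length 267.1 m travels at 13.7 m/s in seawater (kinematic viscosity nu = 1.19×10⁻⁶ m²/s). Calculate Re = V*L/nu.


Formula: Re = V * L / nu
Step 1 — V * L = 13.7 * 267.1 = 3659.27 m^2/s
Step 2 — Re = 3659.27 / 1.19e-6 = 3.08e+09

3.08e+09


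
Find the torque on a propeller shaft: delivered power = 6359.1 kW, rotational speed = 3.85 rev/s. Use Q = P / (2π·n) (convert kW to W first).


Formula: Q = P_W / (2 * pi * n)
Step 1 — P_W = 6359.1 kW * 1000 = 6359100.0 W
Step 2 — 2 * pi * n = 2 * pi * 3.85 = 24.190263
Step 3 — Q = 6359100.0 / 24.190263 ≈ 262880 N·m (5 s.f.)

262880 N·m


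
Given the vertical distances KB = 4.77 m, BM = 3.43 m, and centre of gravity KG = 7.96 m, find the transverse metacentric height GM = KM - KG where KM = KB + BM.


Formula: GM = KB + BM - KG
Step 1 — KM = KB + BM = 4.77 + 3.43 = 8.2 m
Step 2 — GM = KM - KG = 8.2 - 7.96 = 0.24 m

0.24 m


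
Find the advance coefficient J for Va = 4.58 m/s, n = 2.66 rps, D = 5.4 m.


Formula: J = Va / (n * D)
Step 1 — n * D = 2.66 * 5.4 = 14.364
Step 2 — J = 4.58 / 14.364 ≈ 0.31885 (5 s.f.)

0.31885


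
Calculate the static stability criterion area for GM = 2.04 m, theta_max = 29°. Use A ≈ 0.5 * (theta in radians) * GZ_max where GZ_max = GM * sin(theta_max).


Formula: GZ_max = GM * sin(theta); Area = 0.5 * theta_rad * GZ_max
Step 1 — GZ_max = 2.04 * sin(29°) = 2.04 * 0.48481 = 0.989012 m
Step 2 — theta_rad = 29 * pi/180 = 0.506145 rad
Step 3 — Area = 0.5 * 0.506145 * 0.989012 ≈ 0.25029 m·rad (5 s.f.)

0.25029 m·rad


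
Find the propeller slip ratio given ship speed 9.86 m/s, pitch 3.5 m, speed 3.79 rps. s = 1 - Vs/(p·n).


Formula: s = 1 - Vs / (p * n)
Step 1 — p * n = 3.5 * 3.79 = 13.265
Step 2 — Vs / (p*n) = 9.86 / 13.265 = 0.743309 (6 d.p.)
Step 3 — s = 1 - 0.743309 = 0.256691

0.256691


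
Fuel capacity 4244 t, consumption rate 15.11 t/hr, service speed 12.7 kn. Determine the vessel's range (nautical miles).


Formula: endurance = fuel / rate; range = endurance * speed
Step 1 — endurance = 4244 / 15.11 = 280.8736 hours
Step 2 — range = 280.8736 * 12.7 ≈ 3567.1 nautical miles (5 s.f.)

3567.1 NM


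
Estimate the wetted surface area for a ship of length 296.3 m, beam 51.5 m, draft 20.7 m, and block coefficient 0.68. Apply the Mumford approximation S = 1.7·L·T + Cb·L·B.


Formula: S = 1.7*L*T + V/T with V = Cb*L*B*T, i.e. S = L * (1.7*T + Cb*B)
Step 1 — 1.7*T = 1.7 * 20.7 = 35.19 m
Step 2 — Cb*B = 0.68 * 51.5 = 35.02 m
Step 3 — 1.7*T + Cb*B = 35.19 + 35.02 = 70.21 m
Step 4 — S = 296.3 * 70.21 ≈ 20803 m^2 (5 s.f.)

20803 m^2


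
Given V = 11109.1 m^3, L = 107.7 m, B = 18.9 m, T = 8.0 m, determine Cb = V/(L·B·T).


Formula: Cb = V / (L * B * T)
Step 1 — L * B * T = 107.7 * 18.9 * 8.0 = 16284.24 m^3
Step 2 — Cb = 11109.1 / 16284.24 ≈ 0.68220 (5 s.f.)

0.68220


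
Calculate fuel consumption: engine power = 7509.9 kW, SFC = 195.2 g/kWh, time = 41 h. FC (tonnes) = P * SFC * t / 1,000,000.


Formula: FC (tonnes) = P * SFC * t / 1,000,000
Step 1 — P * SFC * t = 7509.9 * 195.2 * 41 = 60103231.68 g
Step 2 — FC (tonnes) = 60103231.68 / 1,000,000 ≈ 60.103 tonnes (5 s.f.)

60.103 tonnes


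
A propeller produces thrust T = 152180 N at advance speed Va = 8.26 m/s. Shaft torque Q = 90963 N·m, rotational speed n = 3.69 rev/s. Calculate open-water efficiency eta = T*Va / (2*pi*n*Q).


Formula: eta = T * Va / (2 * pi * n * Q)
Step 1 — numerator = T * Va = 152180 * 8.26 = 1257006.8
Step 2 — 2 * pi * n = 2 * pi * 3.69 = 23.184954
Step 3 — denominator = 23.184954 * 90963 = 2108972.97
Step 4 — eta = 1257006.8 / 2108972.97 ≈ 0.59603 (5 s.f.)

0.59603


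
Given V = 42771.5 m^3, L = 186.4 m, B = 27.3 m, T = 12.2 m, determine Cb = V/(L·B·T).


Formula: Cb = V / (L * B * T)
Step 1 — L * B * T = 186.4 * 27.3 * 12.2 = 62082.384 m^3
Step 2 — Cb = 42771.5 / 62082.384 ≈ 0.68895 (5 s.f.)

0.68895


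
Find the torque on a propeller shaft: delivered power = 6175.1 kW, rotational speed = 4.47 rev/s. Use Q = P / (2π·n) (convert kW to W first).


Formula: Q = P_W / (2 * pi * n)
Step 1 — P_W = 6175.1 kW * 1000 = 6175100.0 W
Step 2 — 2 * pi * n = 2 * pi * 4.47 = 28.085838
Step 3 — Q = 6175100.0 / 28.085838 ≈ 219870 N·m (5 s.f.)

219870 N·m


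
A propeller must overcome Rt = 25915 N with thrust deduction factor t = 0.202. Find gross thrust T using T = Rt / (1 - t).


Formula: T = Rt / (1 - t)
Step 1 — (1 - t) = 1 - 0.202 = 0.798
Step 2 — T = 25915 / 0.798 ≈ 32475 N (5 s.f.)

32475 N


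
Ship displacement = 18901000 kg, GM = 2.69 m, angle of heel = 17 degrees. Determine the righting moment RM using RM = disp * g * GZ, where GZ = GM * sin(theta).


Formula: GZ = GM * sin(theta); RM = disp * g * GZ
Step 1 — GZ = 2.69 * sin(17°) = 2.69 * 0.292372 = 0.786481 m
Step 2 — RM = 18901000 * 9.81 * 0.786481 ≈ 145830000 N·m (5 s.f.)

145830000 N·m


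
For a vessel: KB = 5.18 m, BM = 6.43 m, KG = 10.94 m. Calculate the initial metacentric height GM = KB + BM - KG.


Formula: GM = KB + BM - KG
Step 1 — KM = KB + BM = 5.18 + 6.43 = 11.61 m
Step 2 — GM = KM - KG = 11.61 - 10.94 = 0.67 m

0.67 m


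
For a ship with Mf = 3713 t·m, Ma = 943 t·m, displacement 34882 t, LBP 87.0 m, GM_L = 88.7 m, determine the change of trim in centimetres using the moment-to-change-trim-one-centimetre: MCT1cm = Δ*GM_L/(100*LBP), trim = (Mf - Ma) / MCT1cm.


Formula: net trimming moment = Mf - Ma; MCT1cm = Δ*GM_L/(100*LBP); trim = net moment / MCT1cm
Step 1 — net trimming moment = 3713 - 943 = 2770 t·m
Step 2 — MCT1cm = 34882 * 88.7 / (100 * 87.0) = 355.636 t·m/cm
Step 3 — trim = 2770 / 355.636 ≈ 7.7889 cm (5 s.f.)

7.7889 cm


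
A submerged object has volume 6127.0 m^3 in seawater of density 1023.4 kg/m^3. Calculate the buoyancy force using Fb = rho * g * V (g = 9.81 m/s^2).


Formula: Fb = rho * g * V
Substituting: Fb = 1023.4 * 9.81 * 6127.0
Intermediate: 1023.4 * 9.81 = 10039.554
Result: Fb = 10039.554 * 6127.0 ≈ 61512000 N (5 s.f.)

61512000 N


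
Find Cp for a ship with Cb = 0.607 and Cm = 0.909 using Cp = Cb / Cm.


Formula: Cp = Cb / Cm
Substituting: Cp = 0.607 / 0.909
Result: Cp ≈ 0.66777 (5 s.f.)

0.66777


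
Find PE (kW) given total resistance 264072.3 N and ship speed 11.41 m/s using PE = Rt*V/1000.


Formula: PE = Rt * V / 1000 (kW)
Step 1 — PE (W) = 264072.3 * 11.41 = 3013064.943 W
Step 2 — PE (kW) = 3013064.943 / 1000 ≈ 3013.1 kW (5 s.f.)

3013.1 kW


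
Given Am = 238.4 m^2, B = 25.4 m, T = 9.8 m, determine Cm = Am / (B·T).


Formula: Cm = Am / (B * T)
Step 1 — B * T = 25.4 * 9.8 = 248.92 m^2
Step 2 — Cm = 238.4 / 248.92 ≈ 0.95774 (5 s.f.)

0.95774


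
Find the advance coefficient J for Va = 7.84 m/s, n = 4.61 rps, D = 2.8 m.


Formula: J = Va / (n * D)
Step 1 — n * D = 4.61 * 2.8 = 12.908
Step 2 — J = 7.84 / 12.908 ≈ 0.60738 (5 s.f.)

0.60738


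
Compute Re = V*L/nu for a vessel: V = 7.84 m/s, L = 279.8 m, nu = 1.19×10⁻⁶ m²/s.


Formula: Re = V * L / nu
Step 1 — V * L = 7.84 * 279.8 = 2193.632 m^2/s
Step 2 — Re = 2193.632 / 1.19e-6 = 1.84e+09

1.84e+09


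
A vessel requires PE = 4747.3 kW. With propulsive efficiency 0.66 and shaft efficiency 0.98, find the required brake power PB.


Formula: PB = PE / (eta_D * eta_S)
Step 1 — combined efficiency = eta_D * eta_S = 0.66 * 0.98 = 0.6468
Step 2 — PB = 4747.3 / 0.6468 ≈ 7339.7 kW (5 s.f.)

7339.7 kW


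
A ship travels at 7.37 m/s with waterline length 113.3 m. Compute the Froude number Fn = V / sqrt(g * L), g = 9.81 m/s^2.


Formula: Fn = V / sqrt(g * L)
Step 1 — g * L = 9.81 * 113.3 = 1111.473
Step 2 — sqrt(g * L) = sqrt(1111.473) = 33.338761
Step 3 — Fn = 7.37 / 33.338761 ≈ 0.22106 (5 s.f.)

0.22106


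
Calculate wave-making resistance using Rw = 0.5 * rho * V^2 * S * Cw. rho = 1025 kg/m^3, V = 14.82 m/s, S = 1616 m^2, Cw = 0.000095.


Formula: Rw = 0.5 * rho * V^2 * S * Cw
Step 1 — V^2 = 14.82^2 = 219.6324
Step 2 — 0.5 * rho * V^2 = 0.5 * 1025 * 219.6324 = 112561.605
Step 3 — Rw = 112561.605 * 1616 * 0.000095 ≈ 17280 N (5 s.f.)

17280 N


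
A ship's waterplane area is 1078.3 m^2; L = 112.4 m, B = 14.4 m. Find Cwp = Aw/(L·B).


Formula: Cwp = Aw / (L * B)
Step 1 — L * B = 112.4 * 14.4 = 1618.56 m^2
Step 2 — Cwp = 1078.3 / 1618.56 ≈ 0.66621 (5 s.f.)

0.66621


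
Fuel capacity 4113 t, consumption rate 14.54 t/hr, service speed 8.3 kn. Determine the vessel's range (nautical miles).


Formula: endurance = fuel / rate; range = endurance * speed
Step 1 — endurance = 4113 / 14.54 = 282.8748 hours
Step 2 — range = 282.8748 * 8.3 ≈ 2347.9 nautical miles (5 s.f.)

2347.9 NM


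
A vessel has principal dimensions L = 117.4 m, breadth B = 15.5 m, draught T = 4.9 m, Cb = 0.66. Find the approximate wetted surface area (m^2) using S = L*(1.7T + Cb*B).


Formula: S = 1.7*L*T + V/T with V = Cb*L*B*T, i.e. S = L * (1.7*T + Cb*B)
Step 1 — 1.7*T = 1.7 * 4.9 = 8.33 m
Step 2 — Cb*B = 0.66 * 15.5 = 10.23 m
Step 3 — 1.7*T + Cb*B = 8.33 + 10.23 = 18.56 m
Step 4 — S = 117.4 * 18.56 ≈ 2178.9 m^2 (5 s.f.)

2178.9 m^2


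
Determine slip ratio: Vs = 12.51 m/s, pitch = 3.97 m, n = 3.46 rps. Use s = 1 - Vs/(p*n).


Formula: s = 1 - Vs / (p * n)
Step 1 — p * n = 3.97 * 3.46 = 13.7362
Step 2 — Vs / (p*n) = 12.51 / 13.7362 = 0.910732 (6 d.p.)
Step 3 — s = 1 - 0.910732 = 0.089268

0.089268


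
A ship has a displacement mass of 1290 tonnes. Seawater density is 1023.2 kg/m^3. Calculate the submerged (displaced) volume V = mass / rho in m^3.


Formula: V = mass / rho
Step 1 — convert tonnes to kg: 1290 t * 1000 = 1290000 kg
Step 2 — V = 1290000 / 1023.2 ≈ 1260.8 m^3 (5 s.f.)

1260.8 m^3


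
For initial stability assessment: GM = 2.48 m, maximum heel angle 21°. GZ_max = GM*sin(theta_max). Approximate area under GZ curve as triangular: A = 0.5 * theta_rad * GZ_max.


Formula: GZ_max = GM * sin(theta); Area = 0.5 * theta_rad * GZ_max
Step 1 — GZ_max = 2.48 * sin(21°) = 2.48 * 0.358368 = 0.888753 m
Step 2 — theta_rad = 21 * pi/180 = 0.366519 rad
Step 3 — Area = 0.5 * 0.366519 * 0.888753 ≈ 0.16287 m·rad (5 s.f.)

0.16287 m·rad


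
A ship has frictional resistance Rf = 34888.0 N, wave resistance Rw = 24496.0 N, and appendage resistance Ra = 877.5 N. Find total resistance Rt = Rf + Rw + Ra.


Formula: Rt = Rf + Rw + Ra
Substituting: Rt = 34888.0 + 24496.0 + 877.5
Result: Rt = 60261.5 N

60261.5 N


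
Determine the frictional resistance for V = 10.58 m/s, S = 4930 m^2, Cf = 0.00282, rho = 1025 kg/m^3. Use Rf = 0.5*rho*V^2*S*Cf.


Formula: Rf = 0.5 * rho * V^2 * S * Cf
Step 1 — V^2 = 10.58^2 = 111.9364
Step 2 — 0.5 * rho * V^2 = 0.5 * 1025 * 111.9364 = 57367.405
Step 3 — Rf = 57367.405 * 4930 * 0.00282 ≈ 797560 N (5 s.f.)

797560 N


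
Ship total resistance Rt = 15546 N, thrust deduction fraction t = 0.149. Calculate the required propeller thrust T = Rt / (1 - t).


Formula: T = Rt / (1 - t)
Step 1 — (1 - t) = 1 - 0.149 = 0.851
Step 2 — T = 15546 / 0.851 ≈ 18268 N (5 s.f.)

18268 N


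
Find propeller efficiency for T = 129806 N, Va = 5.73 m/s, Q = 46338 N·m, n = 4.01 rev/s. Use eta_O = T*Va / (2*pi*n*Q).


Formula: eta = T * Va / (2 * pi * n * Q)
Step 1 — numerator = T * Va = 129806 * 5.73 = 743788.38
Step 2 — 2 * pi * n = 2 * pi * 4.01 = 25.195573
Step 3 — denominator = 25.195573 * 46338 = 1167512.46
Step 4 — eta = 743788.38 / 1167512.46 ≈ 0.63707 (5 s.f.)

0.63707
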